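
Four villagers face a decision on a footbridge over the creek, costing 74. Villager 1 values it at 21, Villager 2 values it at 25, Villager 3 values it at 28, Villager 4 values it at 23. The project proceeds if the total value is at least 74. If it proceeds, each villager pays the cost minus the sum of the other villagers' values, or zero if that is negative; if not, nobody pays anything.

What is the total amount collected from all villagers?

Total value 97 ≥ cost 74, so it is built.
Villager 1: others sum to 76; max(0, 74 - 76) = 0.
Villager 2: others sum to 72; max(0, 74 - 72) = 2.
Villager 3: others sum to 69; max(0, 74 - 69) = 5.
Villager 4: others sum to 74; max(0, 74 - 74) = 0.
Total collected = 0 + 2 + 5 + 0 = 7.

7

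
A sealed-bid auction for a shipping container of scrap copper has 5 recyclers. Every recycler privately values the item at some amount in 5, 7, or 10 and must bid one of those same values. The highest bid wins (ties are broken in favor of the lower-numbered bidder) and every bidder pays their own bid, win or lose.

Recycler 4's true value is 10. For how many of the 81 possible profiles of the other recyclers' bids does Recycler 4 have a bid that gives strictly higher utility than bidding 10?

59

Others bid (5, 5, 5, 5): truth gives 0; bid 7 gives 3 > 0. Violating.
Others bid (5, 5, 5, 7): truth gives 0; bid 7 gives 3 > 0. Violating.
Others bid (5, 5, 10, 5): truth gives -10; bid 5 gives -5 > -10. Violating.
Others bid (5, 5, 10, 7): truth gives -10; bid 5 gives -5 > -10. Violating.
Others bid (5, 5, 5, 10): truth gives 0; no alternative beats it.
Others bid (5, 5, 7, 5): truth gives 0; no alternative beats it.
(Checking all 81 profiles: 59 have a profitable deviation, 22 do not.)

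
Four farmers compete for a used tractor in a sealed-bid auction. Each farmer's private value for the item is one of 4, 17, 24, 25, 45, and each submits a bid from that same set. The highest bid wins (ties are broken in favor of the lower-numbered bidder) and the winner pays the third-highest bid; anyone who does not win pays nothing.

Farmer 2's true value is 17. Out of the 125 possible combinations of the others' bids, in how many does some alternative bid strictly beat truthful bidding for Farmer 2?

Others bid (4, 4, 24): truth gives 0; bid 24 gives 13 > 0. Violating.
Others bid (4, 4, 25): truth gives 0; bid 25 gives 13 > 0. Violating.
Others bid (4, 4, 45): truth gives 0; bid 45 gives 13 > 0. Violating.
Others bid (4, 24, 4): truth gives 0; bid 24 gives 13 > 0. Violating.
Others bid (4, 4, 4): truth gives 13; no alternative beats it.
Others bid (4, 4, 17): truth gives 13; no alternative beats it.
(Checking all 125 profiles: 9 have a profitable deviation, 116 do not.)

9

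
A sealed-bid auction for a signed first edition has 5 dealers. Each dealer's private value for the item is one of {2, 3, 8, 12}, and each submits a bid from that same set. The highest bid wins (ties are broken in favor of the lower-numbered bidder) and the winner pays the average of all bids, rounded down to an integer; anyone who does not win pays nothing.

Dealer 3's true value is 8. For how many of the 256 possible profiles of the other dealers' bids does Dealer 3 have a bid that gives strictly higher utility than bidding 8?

88

Others bid (2, 2, 2, 2): truth gives 5; bid 3 gives 6 > 5. Violating.
Others bid (2, 2, 2, 3): truth gives 5; bid 3 gives 6 > 5. Violating.
Others bid (2, 2, 2, 12): truth gives 0; bid 12 gives 2 > 0. Violating.
Others bid (2, 2, 3, 2): truth gives 5; bid 3 gives 6 > 5. Violating.
Others bid (2, 2, 2, 8): truth gives 4; no alternative beats it.
Others bid (2, 2, 3, 8): truth gives 4; no alternative beats it.
(Checking all 256 profiles: 88 have a profitable deviation, 168 do not.)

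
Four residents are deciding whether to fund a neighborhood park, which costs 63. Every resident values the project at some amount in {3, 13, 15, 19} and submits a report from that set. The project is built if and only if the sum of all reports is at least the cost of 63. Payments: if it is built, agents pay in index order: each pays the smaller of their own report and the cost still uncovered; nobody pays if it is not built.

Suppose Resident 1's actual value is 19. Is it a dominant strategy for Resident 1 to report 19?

Consider the case where Resident 2 reports 13, Resident 3 reports 19 and Resident 4 reports 19.
Truthful report 19: project built, pays 19, utility 19 - 19 = 0.
Report 13 instead: project built, pays 13, utility 19 - 13 = 6.
Since 6 > 0, reporting 13 is strictly better here, so truthful reporting is not dominant.

No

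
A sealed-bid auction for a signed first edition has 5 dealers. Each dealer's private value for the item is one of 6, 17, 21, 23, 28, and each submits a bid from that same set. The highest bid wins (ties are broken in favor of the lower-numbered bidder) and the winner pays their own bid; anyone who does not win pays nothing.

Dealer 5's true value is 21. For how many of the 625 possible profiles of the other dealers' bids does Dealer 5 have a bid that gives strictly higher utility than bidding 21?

Others bid (6, 6, 6, 6): truth gives 0; bid 17 gives 4 > 0. Violating.
Others bid (6, 6, 6, 17): truth gives 0; no alternative beats it.
Others bid (6, 6, 6, 21): truth gives 0; no alternative beats it.
(Checking all 625 profiles: 1 has a profitable deviation, 624 do not.)

1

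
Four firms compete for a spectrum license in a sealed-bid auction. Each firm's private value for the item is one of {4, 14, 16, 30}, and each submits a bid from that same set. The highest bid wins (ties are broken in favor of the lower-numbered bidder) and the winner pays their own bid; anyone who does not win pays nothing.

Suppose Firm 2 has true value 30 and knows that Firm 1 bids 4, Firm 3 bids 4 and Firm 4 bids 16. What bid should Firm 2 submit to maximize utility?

Bid 4: loses, pays 0, utility 0.
Bid 14: loses, pays 0, utility 0.
Bid 16: wins, pays 16, utility 30 - 16 = 14.
Bid 30: wins, pays 30, utility 30 - 30 = 0.
The best choice is 16 with utility 14.

16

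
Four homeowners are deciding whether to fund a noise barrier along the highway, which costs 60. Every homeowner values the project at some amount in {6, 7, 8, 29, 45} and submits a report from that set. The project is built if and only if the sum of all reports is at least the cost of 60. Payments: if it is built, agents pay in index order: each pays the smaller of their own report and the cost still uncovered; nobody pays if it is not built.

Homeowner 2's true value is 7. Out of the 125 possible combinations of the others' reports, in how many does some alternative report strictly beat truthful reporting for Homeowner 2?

Others report (6, 6, 45): truth gives 0; report 6 gives 1 > 0. Violating.
Others report (6, 7, 45): truth gives 0; report 6 gives 1 > 0. Violating.
Others report (6, 8, 45): truth gives 0; report 6 gives 1 > 0. Violating.
Others report (6, 29, 29): truth gives 0; report 6 gives 1 > 0. Violating.
Others report (6, 6, 6): truth gives 0; no alternative beats it.
Others report (6, 6, 7): truth gives 0; no alternative beats it.
(Checking all 125 profiles: 71 have a profitable deviation, 54 do not.)

71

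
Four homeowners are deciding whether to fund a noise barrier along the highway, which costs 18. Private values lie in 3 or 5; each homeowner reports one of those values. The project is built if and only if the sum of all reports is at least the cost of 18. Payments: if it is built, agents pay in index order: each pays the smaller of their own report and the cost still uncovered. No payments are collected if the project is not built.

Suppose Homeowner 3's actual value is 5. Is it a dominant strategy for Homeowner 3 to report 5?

No

Consider the case where Homeowner 1 reports 5, Homeowner 2 reports 5 and Homeowner 4 reports 5.
Truthful report 5: project built, pays 5, utility 5 - 5 = 0.
Report 3 instead: project built, pays 3, utility 5 - 3 = 2.
Since 2 > 0, reporting 3 is strictly better here, so truthful reporting is not dominant.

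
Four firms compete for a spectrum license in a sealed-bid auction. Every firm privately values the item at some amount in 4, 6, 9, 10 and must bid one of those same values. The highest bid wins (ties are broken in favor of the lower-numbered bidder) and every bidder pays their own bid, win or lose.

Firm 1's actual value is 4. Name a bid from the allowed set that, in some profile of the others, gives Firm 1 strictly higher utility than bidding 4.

6

Suppose Firm 2 bids 4, Firm 3 bids 4 and Firm 4 bids 6.
Bid 4: loses but pays 4, utility -4.
Bid 6: wins, pays 6, utility 4 - 6 = -2.
So bidding 6 beats truth here (-2 > -4).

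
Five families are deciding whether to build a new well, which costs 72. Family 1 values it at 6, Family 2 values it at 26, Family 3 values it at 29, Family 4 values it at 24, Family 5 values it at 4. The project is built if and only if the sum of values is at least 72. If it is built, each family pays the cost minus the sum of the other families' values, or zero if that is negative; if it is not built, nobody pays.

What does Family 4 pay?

Total value 89 ≥ cost 72, so the project is built.
The other families' values sum to 65.
Cost minus that sum is 72 - 65 = 7.

7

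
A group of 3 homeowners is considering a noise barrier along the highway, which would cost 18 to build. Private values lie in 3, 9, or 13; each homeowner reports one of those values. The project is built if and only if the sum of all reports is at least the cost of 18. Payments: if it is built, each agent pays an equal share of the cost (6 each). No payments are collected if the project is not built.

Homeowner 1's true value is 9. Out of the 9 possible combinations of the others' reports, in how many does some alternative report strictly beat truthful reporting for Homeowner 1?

1

Others report (3, 3): truth gives 0; report 13 gives 3 > 0. Violating.
Others report (3, 9): truth gives 3; no alternative beats it.
Others report (3, 13): truth gives 3; no alternative beats it.
(Checking all 9 profiles: 1 has a profitable deviation, 8 do not.)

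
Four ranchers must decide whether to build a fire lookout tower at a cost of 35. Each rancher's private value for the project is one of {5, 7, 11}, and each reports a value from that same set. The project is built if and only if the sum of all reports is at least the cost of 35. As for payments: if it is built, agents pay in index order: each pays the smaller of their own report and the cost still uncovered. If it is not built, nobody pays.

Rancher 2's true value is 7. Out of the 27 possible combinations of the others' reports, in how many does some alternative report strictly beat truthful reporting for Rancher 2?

1

Others report (11, 11, 11): truth gives 0; report 5 gives 2 > 0. Violating.
Others report (5, 5, 5): truth gives 0; no alternative beats it.
Others report (5, 5, 7): truth gives 0; no alternative beats it.
(Checking all 27 profiles: 1 has a profitable deviation, 26 do not.)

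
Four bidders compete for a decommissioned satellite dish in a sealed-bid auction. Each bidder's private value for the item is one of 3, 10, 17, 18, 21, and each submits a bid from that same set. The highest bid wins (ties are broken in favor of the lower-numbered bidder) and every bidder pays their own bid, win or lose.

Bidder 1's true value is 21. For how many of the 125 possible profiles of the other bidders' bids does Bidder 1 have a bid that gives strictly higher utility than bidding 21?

Others bid (3, 3, 3): truth gives 0; bid 3 gives 18 > 0. Violating.
Others bid (3, 3, 10): truth gives 0; bid 10 gives 11 > 0. Violating.
Others bid (3, 3, 17): truth gives 0; bid 17 gives 4 > 0. Violating.
Others bid (3, 3, 18): truth gives 0; bid 18 gives 3 > 0. Violating.
Others bid (3, 3, 21): truth gives 0; no alternative beats it.
Others bid (3, 10, 21): truth gives 0; no alternative beats it.
(Checking all 125 profiles: 64 have a profitable deviation, 61 do not.)

64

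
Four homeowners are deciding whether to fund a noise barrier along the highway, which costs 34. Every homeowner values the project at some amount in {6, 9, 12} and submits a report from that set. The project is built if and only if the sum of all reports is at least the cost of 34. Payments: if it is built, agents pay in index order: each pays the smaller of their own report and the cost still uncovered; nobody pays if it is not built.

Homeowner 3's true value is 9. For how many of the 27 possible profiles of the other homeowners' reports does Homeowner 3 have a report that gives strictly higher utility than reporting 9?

Others report (6, 12, 12): truth gives 0; report 6 gives 3 > 0. Violating.
Others report (9, 9, 12): truth gives 0; report 6 gives 3 > 0. Violating.
Others report (9, 12, 9): truth gives 0; report 6 gives 3 > 0. Violating.
Others report (9, 12, 12): truth gives 0; report 6 gives 3 > 0. Violating.
Others report (6, 6, 6): truth gives 0; no alternative beats it.
Others report (6, 6, 9): truth gives 0; no alternative beats it.
(Checking all 27 profiles: 10 have a profitable deviation, 17 do not.)

10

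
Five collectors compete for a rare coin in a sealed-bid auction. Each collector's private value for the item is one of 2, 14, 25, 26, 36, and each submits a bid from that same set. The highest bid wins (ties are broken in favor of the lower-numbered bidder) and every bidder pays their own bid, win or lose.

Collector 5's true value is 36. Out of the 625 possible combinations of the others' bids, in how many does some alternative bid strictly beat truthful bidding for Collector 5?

450

Others bid (2, 2, 2, 2): truth gives 0; bid 14 gives 22 > 0. Violating.
Others bid (2, 2, 2, 14): truth gives 0; bid 25 gives 11 > 0. Violating.
Others bid (2, 2, 2, 25): truth gives 0; bid 26 gives 10 > 0. Violating.
Others bid (2, 2, 2, 36): truth gives -36; bid 2 gives -2 > -36. Violating.
Others bid (2, 2, 2, 26): truth gives 0; no alternative beats it.
Others bid (2, 2, 14, 26): truth gives 0; no alternative beats it.
(Checking all 625 profiles: 450 have a profitable deviation, 175 do not.)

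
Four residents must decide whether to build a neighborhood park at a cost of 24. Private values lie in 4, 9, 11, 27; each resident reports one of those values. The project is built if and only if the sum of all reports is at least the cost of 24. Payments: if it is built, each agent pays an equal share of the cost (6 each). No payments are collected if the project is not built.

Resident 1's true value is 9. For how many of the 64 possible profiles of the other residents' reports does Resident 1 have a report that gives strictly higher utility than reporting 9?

Others report (4, 4, 4): truth gives 0; report 27 gives 3 > 0. Violating.
Others report (4, 4, 9): truth gives 3; no alternative beats it.
Others report (4, 4, 11): truth gives 3; no alternative beats it.
(Checking all 64 profiles: 1 has a profitable deviation, 63 do not.)

1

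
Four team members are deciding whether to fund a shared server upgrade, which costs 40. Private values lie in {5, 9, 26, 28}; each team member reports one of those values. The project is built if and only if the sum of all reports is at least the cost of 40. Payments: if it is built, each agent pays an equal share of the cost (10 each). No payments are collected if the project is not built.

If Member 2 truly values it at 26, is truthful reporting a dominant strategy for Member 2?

Check each profile of the others' reports and compare truth against every alternative report.
Others report (5, 5, 5): truth gives 16, best alternative gives 16.
Others report (5, 5, 9): truth gives 16, best alternative gives 16.
Others report (5, 5, 26): truth gives 16, best alternative gives 16.
Others report (5, 5, 28): truth gives 16, best alternative gives 16.
Others report (5, 9, 5): truth gives 16, best alternative gives 16.
Others report (5, 9, 9): truth gives 16, best alternative gives 16.
(Remaining 58 profiles checked similarly; truth is weakly best in each.)
In every case the truthful report is at least as good as any alternative, so it is a dominant strategy.

Yes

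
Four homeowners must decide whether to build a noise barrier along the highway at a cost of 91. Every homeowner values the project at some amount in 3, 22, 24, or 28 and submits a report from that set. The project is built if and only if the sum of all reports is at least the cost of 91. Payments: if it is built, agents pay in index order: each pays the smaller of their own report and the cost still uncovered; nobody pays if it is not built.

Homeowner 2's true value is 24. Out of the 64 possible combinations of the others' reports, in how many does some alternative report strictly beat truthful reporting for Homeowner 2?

23

Others report (22, 22, 28): truth gives 0; report 22 gives 2 > 0. Violating.
Others report (22, 24, 24): truth gives 0; report 22 gives 2 > 0. Violating.
Others report (22, 24, 28): truth gives 0; report 22 gives 2 > 0. Violating.
Others report (22, 28, 22): truth gives 0; report 22 gives 2 > 0. Violating.
Others report (3, 3, 3): truth gives 0; no alternative beats it.
Others report (3, 3, 22): truth gives 0; no alternative beats it.
(Checking all 64 profiles: 23 have a profitable deviation, 41 do not.)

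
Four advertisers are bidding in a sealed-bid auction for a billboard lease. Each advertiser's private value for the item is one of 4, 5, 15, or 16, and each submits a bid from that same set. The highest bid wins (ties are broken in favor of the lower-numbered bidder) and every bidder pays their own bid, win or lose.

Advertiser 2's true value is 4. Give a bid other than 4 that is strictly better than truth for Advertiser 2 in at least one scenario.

5

Suppose Advertiser 1 bids 4, Advertiser 3 bids 4 and Advertiser 4 bids 4.
Bid 4: loses but pays 4, utility -4.
Bid 5: wins, pays 5, utility 4 - 5 = -1.
So bidding 5 beats truth here (-1 > -4).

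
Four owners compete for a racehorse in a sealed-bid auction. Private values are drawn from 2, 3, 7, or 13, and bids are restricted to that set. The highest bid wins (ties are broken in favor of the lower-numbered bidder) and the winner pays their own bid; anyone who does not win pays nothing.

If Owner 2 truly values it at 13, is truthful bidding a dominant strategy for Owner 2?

No

Consider the case where Owner 1 bids 2, Owner 3 bids 2 and Owner 4 bids 2.
Truthful bid 13: wins, pays 13, utility 13 - 13 = 0.
Bid 3 instead: wins, pays 3, utility 13 - 3 = 10.
Since 10 > 0, bidding 3 is strictly better here, so truthful bidding is not dominant.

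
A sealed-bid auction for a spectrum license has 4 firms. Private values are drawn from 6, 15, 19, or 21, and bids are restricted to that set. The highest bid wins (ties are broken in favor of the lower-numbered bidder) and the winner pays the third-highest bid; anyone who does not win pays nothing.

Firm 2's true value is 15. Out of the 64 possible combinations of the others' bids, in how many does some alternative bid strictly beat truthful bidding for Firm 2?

Others bid (6, 6, 19): truth gives 0; bid 19 gives 9 > 0. Violating.
Others bid (6, 6, 21): truth gives 0; bid 21 gives 9 > 0. Violating.
Others bid (6, 19, 6): truth gives 0; bid 19 gives 9 > 0. Violating.
Others bid (6, 21, 6): truth gives 0; bid 21 gives 9 > 0. Violating.
Others bid (6, 6, 6): truth gives 9; no alternative beats it.
Others bid (6, 6, 15): truth gives 9; no alternative beats it.
(Checking all 64 profiles: 6 have a profitable deviation, 58 do not.)

6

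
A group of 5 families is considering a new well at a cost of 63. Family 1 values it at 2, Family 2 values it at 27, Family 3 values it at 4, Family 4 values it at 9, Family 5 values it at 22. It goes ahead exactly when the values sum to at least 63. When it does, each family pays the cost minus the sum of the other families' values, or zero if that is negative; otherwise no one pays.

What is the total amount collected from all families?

Total value 64 ≥ cost 63, so it is built.
Family 1: others sum to 62; max(0, 63 - 62) = 1.
Family 2: others sum to 37; max(0, 63 - 37) = 26.
Family 3: others sum to 60; max(0, 63 - 60) = 3.
Family 4: others sum to 55; max(0, 63 - 55) = 8.
Family 5: others sum to 42; max(0, 63 - 42) = 21.
Total collected = 1 + 26 + 3 + 8 + 21 = 59.

59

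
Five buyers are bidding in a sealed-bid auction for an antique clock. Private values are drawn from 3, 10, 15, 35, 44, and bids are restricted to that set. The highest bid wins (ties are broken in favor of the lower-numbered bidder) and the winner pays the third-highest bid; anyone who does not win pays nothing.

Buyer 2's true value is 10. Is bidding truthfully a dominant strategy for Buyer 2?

Consider the case where Buyer 1 bids 3, Buyer 3 bids 3, Buyer 4 bids 3 and Buyer 5 bids 15.
Truthful bid 10: loses, pays 0, utility 0.
Bid 15 instead: wins, pays 3, utility 10 - 3 = 7.
Since 7 > 0, bidding 15 is strictly better here, so truthful bidding is not dominant.

No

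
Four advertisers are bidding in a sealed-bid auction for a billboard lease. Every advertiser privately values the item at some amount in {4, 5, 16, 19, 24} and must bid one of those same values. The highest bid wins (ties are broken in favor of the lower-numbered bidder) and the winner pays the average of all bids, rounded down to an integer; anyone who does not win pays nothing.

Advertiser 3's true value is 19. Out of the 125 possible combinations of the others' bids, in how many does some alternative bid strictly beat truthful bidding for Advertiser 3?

47

Others bid (4, 4, 4): truth gives 12; bid 5 gives 15 > 12. Violating.
Others bid (4, 4, 5): truth gives 11; bid 5 gives 15 > 11. Violating.
Others bid (4, 4, 24): truth gives 0; bid 24 gives 5 > 0. Violating.
Others bid (4, 5, 4): truth gives 11; bid 16 gives 12 > 11. Violating.
Others bid (4, 4, 16): truth gives 9; no alternative beats it.
Others bid (4, 4, 19): truth gives 8; no alternative beats it.
(Checking all 125 profiles: 47 have a profitable deviation, 78 do not.)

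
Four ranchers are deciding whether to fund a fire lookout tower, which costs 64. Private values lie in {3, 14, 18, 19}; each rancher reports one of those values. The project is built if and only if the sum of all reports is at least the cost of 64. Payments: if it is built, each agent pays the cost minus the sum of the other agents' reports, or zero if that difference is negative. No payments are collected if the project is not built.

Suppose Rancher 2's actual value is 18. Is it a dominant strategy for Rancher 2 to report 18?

Yes

Check each profile of the others' reports and compare truth against every alternative report.
Others report (19, 19, 19): truth gives 11, best alternative gives 11.
Others report (18, 19, 19): truth gives 10, best alternative gives 10.
Others report (19, 18, 19): truth gives 10, best alternative gives 10.
Others report (19, 19, 18): truth gives 10, best alternative gives 10.
Others report (18, 18, 19): truth gives 9, best alternative gives 9.
Others report (18, 19, 18): truth gives 9, best alternative gives 9.
(Remaining 58 profiles checked similarly; truth is weakly best in each.)
In every case the truthful report is at least as good as any alternative, so it is a dominant strategy.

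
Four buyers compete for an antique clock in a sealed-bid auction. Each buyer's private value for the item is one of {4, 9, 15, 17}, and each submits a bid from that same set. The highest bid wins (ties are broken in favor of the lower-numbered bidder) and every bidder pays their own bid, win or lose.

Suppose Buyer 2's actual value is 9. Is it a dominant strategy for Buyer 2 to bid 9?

No

Consider the case where Buyer 1 bids 4, Buyer 3 bids 4 and Buyer 4 bids 15.
Truthful bid 9: loses but pays 9, utility -9.
Bid 4 instead: loses but pays 4, utility -4.
Since -4 > -9, bidding 4 is strictly better here, so truthful bidding is not dominant.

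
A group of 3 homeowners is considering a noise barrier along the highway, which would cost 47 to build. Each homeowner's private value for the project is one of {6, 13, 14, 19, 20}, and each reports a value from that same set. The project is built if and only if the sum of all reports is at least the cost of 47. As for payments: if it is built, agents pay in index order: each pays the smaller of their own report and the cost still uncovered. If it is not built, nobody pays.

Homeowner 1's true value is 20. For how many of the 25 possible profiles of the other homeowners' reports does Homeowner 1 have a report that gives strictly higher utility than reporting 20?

13

Others report (13, 19): truth gives 0; report 19 gives 1 > 0. Violating.
Others report (13, 20): truth gives 0; report 14 gives 6 > 0. Violating.
Others report (14, 14): truth gives 0; report 19 gives 1 > 0. Violating.
Others report (14, 19): truth gives 0; report 14 gives 6 > 0. Violating.
Others report (6, 6): truth gives 0; no alternative beats it.
Others report (6, 13): truth gives 0; no alternative beats it.
(Checking all 25 profiles: 13 have a profitable deviation, 12 do not.)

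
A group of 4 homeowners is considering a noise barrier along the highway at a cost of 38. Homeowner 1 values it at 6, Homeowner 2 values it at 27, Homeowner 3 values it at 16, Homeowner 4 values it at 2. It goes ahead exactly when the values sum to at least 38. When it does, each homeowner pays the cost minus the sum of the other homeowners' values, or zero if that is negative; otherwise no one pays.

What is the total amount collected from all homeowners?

Total value 51 ≥ cost 38, so it is built.
Homeowner 1: others sum to 45; max(0, 38 - 45) = 0.
Homeowner 2: others sum to 24; max(0, 38 - 24) = 14.
Homeowner 3: others sum to 35; max(0, 38 - 35) = 3.
Homeowner 4: others sum to 49; max(0, 38 - 49) = 0.
Total collected = 0 + 14 + 3 + 0 = 17.

17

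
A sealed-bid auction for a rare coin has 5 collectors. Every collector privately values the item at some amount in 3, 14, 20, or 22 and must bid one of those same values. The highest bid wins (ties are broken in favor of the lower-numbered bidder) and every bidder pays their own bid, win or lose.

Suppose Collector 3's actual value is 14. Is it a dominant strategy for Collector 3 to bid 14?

No

Consider the case where Collector 1 bids 3, Collector 2 bids 3, Collector 4 bids 3 and Collector 5 bids 20.
Truthful bid 14: loses but pays 14, utility -14.
Bid 3 instead: loses but pays 3, utility -3.
Since -3 > -14, bidding 3 is strictly better here, so truthful bidding is not dominant.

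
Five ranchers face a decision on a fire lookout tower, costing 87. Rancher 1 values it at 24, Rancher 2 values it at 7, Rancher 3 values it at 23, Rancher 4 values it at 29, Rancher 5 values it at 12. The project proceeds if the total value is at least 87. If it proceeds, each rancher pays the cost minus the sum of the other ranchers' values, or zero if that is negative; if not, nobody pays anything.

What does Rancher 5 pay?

Total value 95 ≥ cost 87, so the project is built.
The other ranchers' values sum to 83.
Cost minus that sum is 87 - 83 = 4.

4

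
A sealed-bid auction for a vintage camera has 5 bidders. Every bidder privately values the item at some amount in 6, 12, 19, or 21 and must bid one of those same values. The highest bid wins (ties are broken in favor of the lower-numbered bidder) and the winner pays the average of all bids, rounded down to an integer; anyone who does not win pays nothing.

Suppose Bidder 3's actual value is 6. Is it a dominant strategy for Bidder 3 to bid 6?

Check each profile of the others' bids and compare truth against every alternative bid.
Others bid (6, 6, 12, 12): truth gives 0, best alternative gives -3.
Others bid (6, 6, 6, 12): truth gives 0, best alternative gives -2.
Others bid (6, 6, 12, 6): truth gives 0, best alternative gives -2.
Others bid (6, 6, 6, 6): truth gives 0, best alternative gives -1.
Others bid (6, 6, 6, 19): truth gives 0, best alternative gives 0.
Others bid (6, 6, 6, 21): truth gives 0, best alternative gives 0.
(Remaining 250 profiles checked similarly; truth is weakly best in each.)
In every case the truthful bid is at least as good as any alternative, so it is a dominant strategy.

Yes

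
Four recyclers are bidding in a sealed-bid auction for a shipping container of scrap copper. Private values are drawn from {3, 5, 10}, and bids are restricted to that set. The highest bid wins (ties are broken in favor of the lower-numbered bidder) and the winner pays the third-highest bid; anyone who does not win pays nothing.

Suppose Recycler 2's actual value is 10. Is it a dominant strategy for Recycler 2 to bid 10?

Yes

Check each profile of the others' bids and compare truth against every alternative bid.
Others bid (3, 3, 10): truth gives 7, best alternative gives 0.
Others bid (3, 10, 3): truth gives 7, best alternative gives 0.
Others bid (5, 3, 3): truth gives 7, best alternative gives 0.
Others bid (3, 5, 10): truth gives 5, best alternative gives 0.
Others bid (3, 10, 5): truth gives 5, best alternative gives 0.
Others bid (5, 3, 5): truth gives 5, best alternative gives 0.
(Remaining 21 profiles checked similarly; truth is weakly best in each.)
In every case the truthful bid is at least as good as any alternative, so it is a dominant strategy.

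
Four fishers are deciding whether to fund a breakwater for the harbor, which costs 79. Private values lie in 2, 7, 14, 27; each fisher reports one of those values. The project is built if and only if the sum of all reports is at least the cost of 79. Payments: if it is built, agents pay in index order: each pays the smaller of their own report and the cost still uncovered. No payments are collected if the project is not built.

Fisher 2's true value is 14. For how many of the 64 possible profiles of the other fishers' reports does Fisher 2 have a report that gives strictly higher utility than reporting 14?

1

Others report (27, 27, 27): truth gives 0; report 2 gives 12 > 0. Violating.
Others report (2, 2, 2): truth gives 0; no alternative beats it.
Others report (2, 2, 7): truth gives 0; no alternative beats it.
(Checking all 64 profiles: 1 has a profitable deviation, 63 do not.)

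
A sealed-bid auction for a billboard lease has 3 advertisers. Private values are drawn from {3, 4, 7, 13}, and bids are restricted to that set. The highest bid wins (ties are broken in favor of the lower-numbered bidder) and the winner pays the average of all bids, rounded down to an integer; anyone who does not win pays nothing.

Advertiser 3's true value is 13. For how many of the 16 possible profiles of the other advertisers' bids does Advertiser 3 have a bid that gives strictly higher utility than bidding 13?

Others bid (3, 3): truth gives 7; bid 4 gives 10 > 7. Violating.
Others bid (3, 4): truth gives 7; bid 7 gives 9 > 7. Violating.
Others bid (4, 3): truth gives 7; bid 7 gives 9 > 7. Violating.
Others bid (4, 4): truth gives 6; bid 7 gives 8 > 6. Violating.
Others bid (3, 7): truth gives 6; no alternative beats it.
Others bid (3, 13): truth gives 0; no alternative beats it.
(Checking all 16 profiles: 4 have a profitable deviation, 12 do not.)

4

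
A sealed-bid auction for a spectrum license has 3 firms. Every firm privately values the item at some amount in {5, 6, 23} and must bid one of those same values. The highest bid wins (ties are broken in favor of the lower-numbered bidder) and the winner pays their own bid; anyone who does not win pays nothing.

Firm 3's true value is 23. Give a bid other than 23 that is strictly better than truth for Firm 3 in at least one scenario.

6

Suppose Firm 1 bids 5 and Firm 2 bids 5.
Bid 23: wins, pays 23, utility 23 - 23 = 0.
Bid 6: wins, pays 6, utility 23 - 6 = 17.
So bidding 6 beats truth here (17 > 0).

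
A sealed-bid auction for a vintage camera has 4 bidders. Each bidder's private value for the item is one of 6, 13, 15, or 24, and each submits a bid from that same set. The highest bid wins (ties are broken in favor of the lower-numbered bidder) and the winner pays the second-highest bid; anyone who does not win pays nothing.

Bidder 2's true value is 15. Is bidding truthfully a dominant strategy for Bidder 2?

Check each profile of the others' bids and compare truth against every alternative bid.
Others bid (6, 6, 6): truth gives 9, best alternative gives 9.
Others bid (6, 6, 13): truth gives 2, best alternative gives 2.
Others bid (6, 13, 6): truth gives 2, best alternative gives 2.
Others bid (6, 13, 13): truth gives 2, best alternative gives 2.
Others bid (13, 6, 6): truth gives 2, best alternative gives 2.
Others bid (13, 6, 13): truth gives 2, best alternative gives 2.
(Remaining 58 profiles checked similarly; truth is weakly best in each.)
In every case the truthful bid is at least as good as any alternative, so it is a dominant strategy.

Yes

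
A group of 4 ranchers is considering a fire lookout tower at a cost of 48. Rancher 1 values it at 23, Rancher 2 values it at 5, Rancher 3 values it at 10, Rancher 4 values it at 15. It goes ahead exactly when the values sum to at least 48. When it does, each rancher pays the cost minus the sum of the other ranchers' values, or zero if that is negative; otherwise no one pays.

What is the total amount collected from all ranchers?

33

Total value 53 ≥ cost 48, so it is built.
Rancher 1: others sum to 30; max(0, 48 - 30) = 18.
Rancher 2: others sum to 48; max(0, 48 - 48) = 0.
Rancher 3: others sum to 43; max(0, 48 - 43) = 5.
Rancher 4: others sum to 38; max(0, 48 - 38) = 10.
Total collected = 18 + 0 + 5 + 10 = 33.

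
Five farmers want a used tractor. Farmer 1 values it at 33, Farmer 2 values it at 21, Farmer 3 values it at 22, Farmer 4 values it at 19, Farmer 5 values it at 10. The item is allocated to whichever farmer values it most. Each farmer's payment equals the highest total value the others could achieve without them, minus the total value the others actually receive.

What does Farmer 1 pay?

Farmer 1 has the highest value and receives the item.
Without Farmer 1, the item would go to the next-highest value, 22, so the others could achieve 22.
With Farmer 1 present and winning, the others receive nothing, so their total is 0.
Payment = 22 - 0 = 22.

22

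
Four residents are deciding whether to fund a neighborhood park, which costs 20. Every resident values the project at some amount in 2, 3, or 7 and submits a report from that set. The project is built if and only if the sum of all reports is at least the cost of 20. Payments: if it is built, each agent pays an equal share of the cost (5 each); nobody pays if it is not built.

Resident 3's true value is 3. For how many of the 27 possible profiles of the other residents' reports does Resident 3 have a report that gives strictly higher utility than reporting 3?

Others report (3, 7, 7): truth gives -2; report 2 gives 0 > -2. Violating.
Others report (7, 3, 7): truth gives -2; report 2 gives 0 > -2. Violating.
Others report (7, 7, 3): truth gives -2; report 2 gives 0 > -2. Violating.
Others report (2, 2, 2): truth gives 0; no alternative beats it.
Others report (2, 2, 3): truth gives 0; no alternative beats it.
(Checking all 27 profiles: 3 have a profitable deviation, 24 do not.)

3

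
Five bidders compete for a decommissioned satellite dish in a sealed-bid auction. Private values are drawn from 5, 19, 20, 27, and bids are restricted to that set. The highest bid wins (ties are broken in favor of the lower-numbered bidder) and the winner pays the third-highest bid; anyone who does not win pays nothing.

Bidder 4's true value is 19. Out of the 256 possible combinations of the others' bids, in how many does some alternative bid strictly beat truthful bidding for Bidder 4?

Others bid (5, 5, 5, 20): truth gives 0; bid 20 gives 14 > 0. Violating.
Others bid (5, 5, 5, 27): truth gives 0; bid 27 gives 14 > 0. Violating.
Others bid (5, 5, 19, 5): truth gives 0; bid 20 gives 14 > 0. Violating.
Others bid (5, 5, 20, 5): truth gives 0; bid 27 gives 14 > 0. Violating.
Others bid (5, 5, 5, 5): truth gives 14; no alternative beats it.
Others bid (5, 5, 5, 19): truth gives 14; no alternative beats it.
(Checking all 256 profiles: 8 have a profitable deviation, 248 do not.)

8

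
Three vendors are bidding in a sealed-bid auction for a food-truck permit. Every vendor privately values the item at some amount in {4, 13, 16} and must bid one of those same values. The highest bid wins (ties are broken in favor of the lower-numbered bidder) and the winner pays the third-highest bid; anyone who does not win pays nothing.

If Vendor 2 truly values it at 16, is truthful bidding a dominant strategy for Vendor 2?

Yes

Check each profile of the others' bids and compare truth against every alternative bid.
Others bid (4, 16): truth gives 12, best alternative gives 0.
Others bid (13, 4): truth gives 12, best alternative gives 0.
Others bid (13, 13): truth gives 3, best alternative gives 0.
Others bid (13, 16): truth gives 3, best alternative gives 0.
Others bid (4, 4): truth gives 12, best alternative gives 12.
Others bid (4, 13): truth gives 12, best alternative gives 12.
(Remaining 3 profiles checked similarly; truth is weakly best in each.)
In every case the truthful bid is at least as good as any alternative, so it is a dominant strategy.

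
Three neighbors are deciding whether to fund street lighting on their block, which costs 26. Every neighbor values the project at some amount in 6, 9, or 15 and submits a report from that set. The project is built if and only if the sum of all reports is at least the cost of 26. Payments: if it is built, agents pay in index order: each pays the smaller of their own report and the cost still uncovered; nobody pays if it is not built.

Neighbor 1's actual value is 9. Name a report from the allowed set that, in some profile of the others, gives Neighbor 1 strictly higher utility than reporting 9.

Suppose Neighbor 2 reports 6 and Neighbor 3 reports 15.
Report 9: project built, pays 9, utility 9 - 9 = 0.
Report 6: project built, pays 6, utility 9 - 6 = 3.
So reporting 6 beats truth here (3 > 0).

6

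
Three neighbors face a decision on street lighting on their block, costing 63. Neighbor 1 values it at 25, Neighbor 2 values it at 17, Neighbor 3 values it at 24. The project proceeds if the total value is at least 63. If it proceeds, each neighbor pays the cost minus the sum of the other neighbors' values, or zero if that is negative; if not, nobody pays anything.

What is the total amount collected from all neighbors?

57

Total value 66 ≥ cost 63, so it is built.
Neighbor 1: others sum to 41; max(0, 63 - 41) = 22.
Neighbor 2: others sum to 49; max(0, 63 - 49) = 14.
Neighbor 3: others sum to 42; max(0, 63 - 42) = 21.
Total collected = 22 + 14 + 21 = 57.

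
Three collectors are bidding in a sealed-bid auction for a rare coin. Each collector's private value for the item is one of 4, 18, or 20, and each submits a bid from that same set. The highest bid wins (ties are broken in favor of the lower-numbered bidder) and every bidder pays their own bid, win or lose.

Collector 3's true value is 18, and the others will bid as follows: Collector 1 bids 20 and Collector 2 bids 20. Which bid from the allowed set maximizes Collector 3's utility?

4

Bid 4: loses but pays 4, utility -4.
Bid 18: loses but pays 18, utility -18.
Bid 20: loses but pays 20, utility -20.
The best choice is 4 with utility -4.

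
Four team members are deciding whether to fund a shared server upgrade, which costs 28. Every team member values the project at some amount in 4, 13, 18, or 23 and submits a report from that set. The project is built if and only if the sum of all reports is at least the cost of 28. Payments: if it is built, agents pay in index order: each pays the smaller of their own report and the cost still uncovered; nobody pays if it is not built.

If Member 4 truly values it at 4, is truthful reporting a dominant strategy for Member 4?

Check each profile of the others' reports and compare truth against every alternative report.
Others report (4, 4, 13): truth gives 0, best alternative gives -3.
Others report (4, 13, 4): truth gives 0, best alternative gives -3.
Others report (13, 4, 4): truth gives 0, best alternative gives -3.
Others report (4, 4, 23): truth gives 4, best alternative gives 4.
Others report (4, 13, 13): truth gives 4, best alternative gives 4.
Others report (4, 13, 18): truth gives 4, best alternative gives 4.
(Remaining 58 profiles checked similarly; truth is weakly best in each.)
In every case the truthful report is at least as good as any alternative, so it is a dominant strategy.

Yes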